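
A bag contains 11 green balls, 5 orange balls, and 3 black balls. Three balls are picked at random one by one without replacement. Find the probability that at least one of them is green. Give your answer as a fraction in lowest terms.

913/969

Use the complement: P(at least one green) = 1 − P(no green).
P(none) = C(8,3)/C(19,3) = 56/969.
So P = 1 − 56/969 = 913/969 ≈ 0.9422.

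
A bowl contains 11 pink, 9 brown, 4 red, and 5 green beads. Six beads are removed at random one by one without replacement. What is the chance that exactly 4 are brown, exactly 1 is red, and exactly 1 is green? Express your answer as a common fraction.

2/377

Unordered draws without replacement: count favorable combinations over C(29,6).
Favorable = C(11,0) · C(9,4) · C(4,1) · C(5,1) = 2520; total = C(29,6) = 475020.
P = 2520/475020 = 2/377 ≈ 0.0053.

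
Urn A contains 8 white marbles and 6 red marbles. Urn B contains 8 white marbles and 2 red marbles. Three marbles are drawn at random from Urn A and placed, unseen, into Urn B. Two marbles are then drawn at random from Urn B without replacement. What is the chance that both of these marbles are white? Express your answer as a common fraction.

Condition on how many of the transferred marbles are white (from Urn A: 8 white of 14; then Urn B has 13 total).
  0 white: C(8,0)C(6,3)/C(14,3) = 5/91; then P = C(8,2)/C(13,2) = 14/39
  1 white: C(8,1)C(6,2)/C(14,3) = 30/91; then P = C(9,2)/C(13,2) = 6/13
  2 white: C(8,2)C(6,1)/C(14,3) = 6/13; then P = C(10,2)/C(13,2) = 15/26
  3 white: C(8,3)C(6,0)/C(14,3) = 2/13; then P = C(11,2)/C(13,2) = 55/78
P(both white) = 1940/3549 ≈ 0.5466.

1940/3549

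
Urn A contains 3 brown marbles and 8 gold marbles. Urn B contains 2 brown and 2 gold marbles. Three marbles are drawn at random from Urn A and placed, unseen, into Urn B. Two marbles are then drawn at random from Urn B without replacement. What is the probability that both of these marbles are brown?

2/15

Condition on how many of the transferred marbles are brown (from Urn A: 3 brown of 11; then Urn B has 7 total).
  0 brown: C(3,0)C(8,3)/C(11,3) = 56/165; then P = C(2,2)/C(7,2) = 1/21
  1 brown: C(3,1)C(8,2)/C(11,3) = 28/55; then P = C(3,2)/C(7,2) = 1/7
  2 brown: C(3,2)C(8,1)/C(11,3) = 8/55; then P = C(4,2)/C(7,2) = 2/7
  3 brown: C(3,3)C(8,0)/C(11,3) = 1/165; then P = C(5,2)/C(7,2) = 10/21
P(both brown) = 2/15 ≈ 0.1333.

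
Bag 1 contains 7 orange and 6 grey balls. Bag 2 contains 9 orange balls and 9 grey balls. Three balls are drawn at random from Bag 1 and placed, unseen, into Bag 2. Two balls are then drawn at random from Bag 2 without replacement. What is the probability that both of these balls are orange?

Condition on how many of the transferred balls are orange (from Bag 1: 7 orange of 13; then Bag 2 has 21 total).
  0 orange: C(7,0)C(6,3)/C(13,3) = 10/143; then P = C(9,2)/C(21,2) = 6/35
  1 orange: C(7,1)C(6,2)/C(13,3) = 105/286; then P = C(10,2)/C(21,2) = 3/14
  2 orange: C(7,2)C(6,1)/C(13,3) = 63/143; then P = C(11,2)/C(21,2) = 11/42
  3 orange: C(7,3)C(6,0)/C(13,3) = 35/286; then P = C(12,2)/C(21,2) = 11/35
P(both orange) = 89/364 ≈ 0.2445.

89/364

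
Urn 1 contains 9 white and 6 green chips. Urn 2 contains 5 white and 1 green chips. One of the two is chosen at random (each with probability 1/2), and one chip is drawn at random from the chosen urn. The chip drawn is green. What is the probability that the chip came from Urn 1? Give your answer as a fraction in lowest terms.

P(green | Urn 1) = 2/5; P(green | Urn 2) = 1/6.
P(green) = 1/2·2/5 + 1/2·1/6 = 17/60.
By Bayes' rule, P(Urn 1 | green) = 1/5 / 17/60 = 12/17 ≈ 0.7059.

12/17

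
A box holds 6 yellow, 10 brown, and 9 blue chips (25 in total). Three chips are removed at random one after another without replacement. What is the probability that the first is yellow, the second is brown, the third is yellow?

Multiply the conditional probability of each draw in order, without replacement, so each draw removes one from its color and from the total.
P = (6/25) · (10/24) · (5/23) = 1/46 ≈ 0.0217.

1/46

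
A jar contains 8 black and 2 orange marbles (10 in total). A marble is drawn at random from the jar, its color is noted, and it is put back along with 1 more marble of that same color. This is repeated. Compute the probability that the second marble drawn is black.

4/5

Condition on the first draw. If first is black (prob 8/10), second-black has prob (9)/(11); if not (prob 2/10), it has prob 8/(11).
P = (8/10)·(9/11) + (2/10)·(8/11) = 4/5 ≈ 0.8000.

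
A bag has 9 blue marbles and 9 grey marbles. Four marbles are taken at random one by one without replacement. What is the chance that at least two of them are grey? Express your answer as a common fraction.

Sum the hypergeometric tail for j = 2,…,4 grey marbles.
Favorable = C(9,2)·C(9,2) + C(9,3)·C(9,1) + C(9,4)·C(9,0) = 2178; total = C(18,4) = 3060.
P = 2178/3060 = 121/170 ≈ 0.7118.

121/170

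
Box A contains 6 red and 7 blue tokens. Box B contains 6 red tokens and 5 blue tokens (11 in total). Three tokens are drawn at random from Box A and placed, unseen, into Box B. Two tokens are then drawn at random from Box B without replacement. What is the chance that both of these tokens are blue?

Condition on how many of the transferred tokens are blue (from Box A: 7 blue of 13; then Box B has 14 total).
  0 blue: C(7,0)C(6,3)/C(13,3) = 10/143; then P = C(5,2)/C(14,2) = 10/91
  1 blue: C(7,1)C(6,2)/C(13,3) = 105/286; then P = C(6,2)/C(14,2) = 15/91
  2 blue: C(7,2)C(6,1)/C(13,3) = 63/143; then P = C(7,2)/C(14,2) = 3/13
  3 blue: C(7,3)C(6,0)/C(13,3) = 35/286; then P = C(8,2)/C(14,2) = 4/13
P(both blue) = 491/2366 ≈ 0.2075.

491/2366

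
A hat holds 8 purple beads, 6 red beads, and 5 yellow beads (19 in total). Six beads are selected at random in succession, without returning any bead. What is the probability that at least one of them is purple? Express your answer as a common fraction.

Use the complement: P(at least one purple) = 1 − P(no purple).
P(none) = C(11,6)/C(19,6) = 462/27132.
So P = 1 − 462/27132 = 635/646 ≈ 0.9830.

635/646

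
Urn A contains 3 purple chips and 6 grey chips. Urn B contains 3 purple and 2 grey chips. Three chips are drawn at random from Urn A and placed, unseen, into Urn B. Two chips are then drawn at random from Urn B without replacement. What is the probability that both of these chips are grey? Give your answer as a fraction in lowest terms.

25/112

Condition on how many of the transferred chips are grey (from Urn A: 6 grey of 9; then Urn B has 8 total).
  0 grey: C(6,0)C(3,3)/C(9,3) = 1/84; then P = C(2,2)/C(8,2) = 1/28
  1 grey: C(6,1)C(3,2)/C(9,3) = 3/14; then P = C(3,2)/C(8,2) = 3/28
  2 grey: C(6,2)C(3,1)/C(9,3) = 15/28; then P = C(4,2)/C(8,2) = 3/14
  3 grey: C(6,3)C(3,0)/C(9,3) = 5/21; then P = C(5,2)/C(8,2) = 5/14
P(both grey) = 25/112 ≈ 0.2232.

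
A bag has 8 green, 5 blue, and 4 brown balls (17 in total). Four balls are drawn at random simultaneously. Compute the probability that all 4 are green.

Unordered draws without replacement: count favorable combinations over C(17,4).
Favorable = C(8,4) · C(5,0) · C(4,0) = 70; total = C(17,4) = 2380.
P = 70/2380 = 1/34 ≈ 0.0294.

1/34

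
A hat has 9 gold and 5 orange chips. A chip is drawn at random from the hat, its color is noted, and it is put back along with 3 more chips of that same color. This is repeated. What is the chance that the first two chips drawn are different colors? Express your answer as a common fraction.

Either orange then gold, or gold then orange; after the first draw the total is 17.
P = (5/14)·(9/17) + (9/14)·(5/17) = 45/119 ≈ 0.3782.

45/119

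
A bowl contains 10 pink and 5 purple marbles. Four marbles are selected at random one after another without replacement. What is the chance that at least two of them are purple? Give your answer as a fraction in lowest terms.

Sum the hypergeometric tail for j = 2,…,4 purple marbles.
Favorable = C(5,2)·C(10,2) + C(5,3)·C(10,1) + C(5,4)·C(10,0) = 555; total = C(15,4) = 1365.
P = 555/1365 = 37/91 ≈ 0.4066.

37/91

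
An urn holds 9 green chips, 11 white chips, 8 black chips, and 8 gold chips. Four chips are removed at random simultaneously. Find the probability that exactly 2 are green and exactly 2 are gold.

Unordered draws without replacement: count favorable combinations over C(36,4).
Favorable = C(9,2) · C(11,0) · C(8,0) · C(8,2) = 1008; total = C(36,4) = 58905.
P = 1008/58905 = 16/935 ≈ 0.0171.

16/935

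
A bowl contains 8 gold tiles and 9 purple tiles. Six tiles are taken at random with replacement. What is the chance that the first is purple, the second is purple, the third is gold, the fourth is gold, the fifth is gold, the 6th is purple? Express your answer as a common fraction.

Multiply the conditional probability of each draw in order, with replacement (the composition resets each draw).
P = (9/17) · (9/17) · (8/17) · (8/17) · (8/17) · (9/17) = 373248/24137569 ≈ 0.0155.

373248/24137569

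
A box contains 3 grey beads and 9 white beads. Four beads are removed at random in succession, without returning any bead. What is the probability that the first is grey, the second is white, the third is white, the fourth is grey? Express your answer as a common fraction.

Multiply the conditional probability of each draw in order, without replacement, so each draw removes one from its color and from the total.
P = (3/12) · (9/11) · (8/10) · (2/9) = 2/55 ≈ 0.0364.

2/55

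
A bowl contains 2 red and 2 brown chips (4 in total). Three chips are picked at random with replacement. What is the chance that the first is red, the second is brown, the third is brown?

Multiply the conditional probability of each draw in order, with replacement (the composition resets each draw).
P = (2/4) · (2/4) · (2/4) = 1/8 ≈ 0.1250.

1/8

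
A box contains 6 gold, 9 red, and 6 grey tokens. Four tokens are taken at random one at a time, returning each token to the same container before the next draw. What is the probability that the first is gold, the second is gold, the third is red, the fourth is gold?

Multiply the conditional probability of each draw in order, with replacement (the composition resets each draw).
P = (6/21) · (6/21) · (9/21) · (6/21) = 24/2401 ≈ 0.0100.

24/2401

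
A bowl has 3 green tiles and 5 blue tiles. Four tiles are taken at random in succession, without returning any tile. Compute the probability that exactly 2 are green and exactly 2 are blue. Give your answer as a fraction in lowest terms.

Unordered draws without replacement: count favorable combinations over C(8,4).
Favorable = C(3,2) · C(5,2) = 30; total = C(8,4) = 70.
P = 30/70 = 3/7 ≈ 0.4286.

3/7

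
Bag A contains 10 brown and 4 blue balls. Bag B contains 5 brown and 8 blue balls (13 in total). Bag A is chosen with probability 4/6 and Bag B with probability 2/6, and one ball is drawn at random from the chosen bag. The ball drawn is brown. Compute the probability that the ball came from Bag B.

7/33

P(brown | Bag A) = 5/7; P(brown | Bag B) = 5/13.
P(brown) = 2/3·5/7 + 1/3·5/13 = 55/91.
By Bayes' rule, P(Bag B | brown) = 5/39 / 55/91 = 7/33 ≈ 0.2121.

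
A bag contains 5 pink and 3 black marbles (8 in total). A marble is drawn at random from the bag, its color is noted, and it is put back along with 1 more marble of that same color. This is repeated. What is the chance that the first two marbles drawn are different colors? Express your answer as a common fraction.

Either black then pink, or pink then black; after the first draw the total is 9.
P = (3/8)·(5/9) + (5/8)·(3/9) = 5/12 ≈ 0.4167.

5/12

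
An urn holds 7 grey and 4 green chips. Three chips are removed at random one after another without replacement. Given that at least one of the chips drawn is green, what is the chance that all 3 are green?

2/65

P(all 3 green) = C(4,3)/C(11,3) = 4/165; P(at least one green) = 1 − C(7,3)/C(11,3) = 26/33.
Since 'all 3 green' ⊆ 'at least one green', P(all 3 | at least one) = 4/165 / 26/33 = 2/65 ≈ 0.0308.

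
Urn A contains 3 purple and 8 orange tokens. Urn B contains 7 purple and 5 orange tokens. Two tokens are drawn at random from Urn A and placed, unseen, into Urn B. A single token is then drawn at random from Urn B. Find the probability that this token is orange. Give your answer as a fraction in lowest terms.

71/154

Condition on how many of the transferred tokens are orange (from Urn A: 8 orange of 11; then Urn B has 14 total).
  0 orange: C(8,0)C(3,2)/C(11,2) = 3/55; then P = 5/14
  1 orange: C(8,1)C(3,1)/C(11,2) = 24/55; then P = 6/14
  2 orange: C(8,2)C(3,0)/C(11,2) = 28/55; then P = 7/14
P(orange from Urn B) = 71/154 ≈ 0.4610.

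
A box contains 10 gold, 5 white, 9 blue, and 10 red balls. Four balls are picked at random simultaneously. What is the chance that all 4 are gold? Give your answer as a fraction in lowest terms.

Unordered draws without replacement: count favorable combinations over C(34,4).
Favorable = C(10,4) · C(5,0) · C(9,0) · C(10,0) = 210; total = C(34,4) = 46376.
P = 210/46376 = 105/23188 ≈ 0.0045.

105/23188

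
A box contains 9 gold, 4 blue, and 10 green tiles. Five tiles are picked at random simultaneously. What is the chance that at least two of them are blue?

49/253

Sum the hypergeometric tail for j = 2,…,4 blue tiles.
Favorable = C(4,2)·C(19,3) + C(4,3)·C(19,2) + C(4,4)·C(19,1) = 6517; total = C(23,5) = 33649.
P = 6517/33649 = 49/253 ≈ 0.1937.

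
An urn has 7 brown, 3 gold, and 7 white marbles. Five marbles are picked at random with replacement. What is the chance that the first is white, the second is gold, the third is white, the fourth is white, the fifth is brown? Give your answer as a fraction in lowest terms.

Multiply the conditional probability of each draw in order, with replacement (the composition resets each draw).
P = (7/17) · (3/17) · (7/17) · (7/17) · (7/17) = 7203/1419857 ≈ 0.0051.

7203/1419857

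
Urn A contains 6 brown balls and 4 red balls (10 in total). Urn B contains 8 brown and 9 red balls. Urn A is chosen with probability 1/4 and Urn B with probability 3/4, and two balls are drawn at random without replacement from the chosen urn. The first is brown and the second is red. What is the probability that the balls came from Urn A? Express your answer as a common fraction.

P(E | Urn A) = 4/15; P(E | Urn B) = 9/34.
P(E) = 1/4·4/15 + 3/4·9/34 = 541/2040.
By Bayes' rule, P(Urn A | E) = 1/15 / 541/2040 = 136/541 ≈ 0.2514.

136/541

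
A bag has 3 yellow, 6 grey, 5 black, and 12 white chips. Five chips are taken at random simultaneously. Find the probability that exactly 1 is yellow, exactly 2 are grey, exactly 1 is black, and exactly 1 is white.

Unordered draws without replacement: count favorable combinations over C(26,5).
Favorable = C(3,1) · C(6,2) · C(5,1) · C(12,1) = 2700; total = C(26,5) = 65780.
P = 2700/65780 = 135/3289 ≈ 0.0410.

135/3289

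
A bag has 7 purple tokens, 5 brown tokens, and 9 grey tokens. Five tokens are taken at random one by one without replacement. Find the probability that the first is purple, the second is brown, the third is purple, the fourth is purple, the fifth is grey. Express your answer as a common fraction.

5/1292

Multiply the conditional probability of each draw in order, without replacement, so each draw removes one from its color and from the total.
P = (7/21) · (5/20) · (6/19) · (5/18) · (9/17) = 5/1292 ≈ 0.0039.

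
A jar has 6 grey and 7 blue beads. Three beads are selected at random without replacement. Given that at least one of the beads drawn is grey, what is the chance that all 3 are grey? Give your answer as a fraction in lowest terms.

20/251

P(all 3 grey) = C(6,3)/C(13,3) = 10/143; P(at least one grey) = 1 − C(7,3)/C(13,3) = 251/286.
Since 'all 3 grey' ⊆ 'at least one grey', P(all 3 | at least one) = 10/143 / 251/286 = 20/251 ≈ 0.0797.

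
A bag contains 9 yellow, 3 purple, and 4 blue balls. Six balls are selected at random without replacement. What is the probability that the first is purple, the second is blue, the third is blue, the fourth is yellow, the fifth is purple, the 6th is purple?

9/80080

Multiply the conditional probability of each draw in order, without replacement, so each draw removes one from its color and from the total.
P = (3/16) · (4/15) · (3/14) · (9/13) · (2/12) · (1/11) = 9/80080 ≈ 0.0001.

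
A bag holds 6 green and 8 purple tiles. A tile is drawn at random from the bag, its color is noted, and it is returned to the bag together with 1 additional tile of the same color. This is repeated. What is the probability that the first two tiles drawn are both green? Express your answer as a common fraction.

1/5

After a green draw the bag holds 7 green out of 15.
P = (6/14)·(7/15) = 1/5 ≈ 0.2000.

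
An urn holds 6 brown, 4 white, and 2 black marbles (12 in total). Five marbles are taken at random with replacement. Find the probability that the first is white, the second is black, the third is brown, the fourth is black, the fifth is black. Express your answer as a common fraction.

1/1296

Multiply the conditional probability of each draw in order, with replacement (the composition resets each draw).
P = (4/12) · (2/12) · (6/12) · (2/12) · (2/12) = 1/1296 ≈ 0.0008.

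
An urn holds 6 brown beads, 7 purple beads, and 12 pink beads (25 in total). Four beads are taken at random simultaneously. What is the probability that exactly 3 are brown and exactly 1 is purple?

14/1265

Unordered draws without replacement: count favorable combinations over C(25,4).
Favorable = C(6,3) · C(7,1) · C(12,0) = 140; total = C(25,4) = 12650.
P = 140/12650 = 14/1265 ≈ 0.0111.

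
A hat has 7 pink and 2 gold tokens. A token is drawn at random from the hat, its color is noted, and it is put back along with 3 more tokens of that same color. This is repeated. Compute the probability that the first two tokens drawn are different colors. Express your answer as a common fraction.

Either pink then gold, or gold then pink; after the first draw the total is 12.
P = (7/9)·(2/12) + (2/9)·(7/12) = 7/27 ≈ 0.2593.

7/27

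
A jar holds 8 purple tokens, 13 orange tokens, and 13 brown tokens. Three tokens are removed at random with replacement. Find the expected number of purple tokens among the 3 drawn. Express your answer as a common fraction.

By linearity of expectation, E[X] = Σ P(draw i is purple); each independent draw has P(purple) = 8/34.
E[X] = 3 · 8/34 = 12/17 ≈ 0.7059.

12/17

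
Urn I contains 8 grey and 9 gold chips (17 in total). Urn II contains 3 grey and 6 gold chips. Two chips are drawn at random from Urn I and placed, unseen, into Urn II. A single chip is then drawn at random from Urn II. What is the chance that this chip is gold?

Condition on how many of the transferred chips are gold (from Urn I: 9 gold of 17; then Urn II has 11 total).
  0 gold: C(9,0)C(8,2)/C(17,2) = 7/34; then P = 6/11
  1 gold: C(9,1)C(8,1)/C(17,2) = 9/17; then P = 7/11
  2 gold: C(9,2)C(8,0)/C(17,2) = 9/34; then P = 8/11
P(gold from Urn II) = 120/187 ≈ 0.6417.

120/187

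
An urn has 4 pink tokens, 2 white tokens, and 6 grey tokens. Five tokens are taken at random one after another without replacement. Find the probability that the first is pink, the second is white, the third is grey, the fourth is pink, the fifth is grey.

Multiply the conditional probability of each draw in order, without replacement, so each draw removes one from its color and from the total.
P = (4/12) · (2/11) · (6/10) · (3/9) · (5/8) = 1/132 ≈ 0.0076.

1/132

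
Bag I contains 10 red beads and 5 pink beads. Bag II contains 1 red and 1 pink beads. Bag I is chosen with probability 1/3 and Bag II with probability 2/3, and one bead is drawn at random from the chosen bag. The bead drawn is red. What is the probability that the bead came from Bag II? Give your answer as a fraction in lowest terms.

3/5

P(red | Bag I) = 2/3; P(red | Bag II) = 1/2.
P(red) = 1/3·2/3 + 2/3·1/2 = 5/9.
By Bayes' rule, P(Bag II | red) = 1/3 / 5/9 = 3/5 ≈ 0.6000.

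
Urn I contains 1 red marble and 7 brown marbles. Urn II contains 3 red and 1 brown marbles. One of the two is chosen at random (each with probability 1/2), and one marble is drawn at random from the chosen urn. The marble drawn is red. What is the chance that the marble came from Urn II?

P(red | Urn I) = 1/8; P(red | Urn II) = 3/4.
P(red) = 1/2·1/8 + 1/2·3/4 = 7/16.
By Bayes' rule, P(Urn II | red) = 3/8 / 7/16 = 6/7 ≈ 0.8571.

6/7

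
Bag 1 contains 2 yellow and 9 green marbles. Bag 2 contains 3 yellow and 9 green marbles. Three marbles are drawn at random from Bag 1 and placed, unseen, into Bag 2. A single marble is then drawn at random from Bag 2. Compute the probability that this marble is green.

42/55

Condition on how many of the transferred marbles are green (from Bag 1: 9 green of 11; then Bag 2 has 15 total).
  1 green: C(9,1)C(2,2)/C(11,3) = 3/55; then P = 10/15
  2 green: C(9,2)C(2,1)/C(11,3) = 24/55; then P = 11/15
  3 green: C(9,3)C(2,0)/C(11,3) = 28/55; then P = 12/15
P(green from Bag 2) = 42/55 ≈ 0.7636.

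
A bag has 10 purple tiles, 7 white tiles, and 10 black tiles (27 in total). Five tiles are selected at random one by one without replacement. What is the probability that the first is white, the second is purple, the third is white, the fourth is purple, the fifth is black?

7/1794

Multiply the conditional probability of each draw in order, without replacement, so each draw removes one from its color and from the total.
P = (7/27) · (10/26) · (6/25) · (9/24) · (10/23) = 7/1794 ≈ 0.0039.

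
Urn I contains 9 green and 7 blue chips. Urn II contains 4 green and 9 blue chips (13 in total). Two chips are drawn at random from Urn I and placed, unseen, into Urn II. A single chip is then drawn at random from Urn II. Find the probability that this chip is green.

Condition on how many of the transferred chips are green (from Urn I: 9 green of 16; then Urn II has 15 total).
  0 green: C(9,0)C(7,2)/C(16,2) = 7/40; then P = 4/15
  1 green: C(9,1)C(7,1)/C(16,2) = 21/40; then P = 5/15
  2 green: C(9,2)C(7,0)/C(16,2) = 3/10; then P = 6/15
P(green from Urn II) = 41/120 ≈ 0.3417.

41/120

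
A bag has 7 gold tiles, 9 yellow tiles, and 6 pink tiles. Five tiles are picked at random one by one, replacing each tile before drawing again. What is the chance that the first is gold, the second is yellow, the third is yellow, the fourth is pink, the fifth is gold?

11907/2576816

Multiply the conditional probability of each draw in order, with replacement (the composition resets each draw).
P = (7/22) · (9/22) · (9/22) · (6/22) · (7/22) = 11907/2576816 ≈ 0.0046.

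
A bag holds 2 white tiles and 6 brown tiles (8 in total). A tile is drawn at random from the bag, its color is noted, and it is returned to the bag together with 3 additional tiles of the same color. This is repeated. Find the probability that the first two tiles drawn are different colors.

Either brown then white, or white then brown; after the first draw the total is 11.
P = (6/8)·(2/11) + (2/8)·(6/11) = 3/11 ≈ 0.2727.

3/11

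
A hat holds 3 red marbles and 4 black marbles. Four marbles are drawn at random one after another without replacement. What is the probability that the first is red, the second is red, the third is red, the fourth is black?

Multiply the conditional probability of each draw in order, without replacement, so each draw removes one from its color and from the total.
P = (3/7) · (2/6) · (1/5) · (4/4) = 1/35 ≈ 0.0286.

1/35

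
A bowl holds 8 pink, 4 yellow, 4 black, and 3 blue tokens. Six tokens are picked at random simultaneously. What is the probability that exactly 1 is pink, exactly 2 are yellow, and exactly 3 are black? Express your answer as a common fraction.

Unordered draws without replacement: count favorable combinations over C(19,6).
Favorable = C(8,1) · C(4,2) · C(4,3) · C(3,0) = 192; total = C(19,6) = 27132.
P = 192/27132 = 16/2261 ≈ 0.0071.

16/2261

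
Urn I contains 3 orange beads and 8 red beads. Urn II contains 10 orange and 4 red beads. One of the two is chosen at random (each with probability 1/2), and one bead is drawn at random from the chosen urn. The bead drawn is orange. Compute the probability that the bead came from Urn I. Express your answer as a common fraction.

P(orange | Urn I) = 3/11; P(orange | Urn II) = 5/7.
P(orange) = 1/2·3/11 + 1/2·5/7 = 38/77.
By Bayes' rule, P(Urn I | orange) = 3/22 / 38/77 = 21/76 ≈ 0.2763.

21/76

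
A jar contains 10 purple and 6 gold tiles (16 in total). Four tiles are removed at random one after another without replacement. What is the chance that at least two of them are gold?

89/182

Sum the hypergeometric tail for j = 2,…,4 gold tiles.
Favorable = C(6,2)·C(10,2) + C(6,3)·C(10,1) + C(6,4)·C(10,0) = 890; total = C(16,4) = 1820.
P = 890/1820 = 89/182 ≈ 0.4890.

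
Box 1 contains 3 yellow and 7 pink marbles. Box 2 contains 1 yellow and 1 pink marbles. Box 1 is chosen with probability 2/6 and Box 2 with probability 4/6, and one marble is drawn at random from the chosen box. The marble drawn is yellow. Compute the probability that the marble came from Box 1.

3/13

P(yellow | Box 1) = 3/10; P(yellow | Box 2) = 1/2.
P(yellow) = 1/3·3/10 + 2/3·1/2 = 13/30.
By Bayes' rule, P(Box 1 | yellow) = 1/10 / 13/30 = 3/13 ≈ 0.2308.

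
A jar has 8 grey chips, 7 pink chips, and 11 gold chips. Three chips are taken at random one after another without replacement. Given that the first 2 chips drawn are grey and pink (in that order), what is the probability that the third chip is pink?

1/4

After removing 1 grey, 1 pink, the jar has 6 pink out of 24 remaining.
P(third is pink | given) = 6/24 = 1/4 ≈ 0.2500.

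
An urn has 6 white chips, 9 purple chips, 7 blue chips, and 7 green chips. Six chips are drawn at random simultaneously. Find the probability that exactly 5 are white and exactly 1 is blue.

1/11310

Unordered draws without replacement: count favorable combinations over C(29,6).
Favorable = C(6,5) · C(9,0) · C(7,1) · C(7,0) = 42; total = C(29,6) = 475020.
P = 42/475020 = 1/11310 ≈ 0.0001.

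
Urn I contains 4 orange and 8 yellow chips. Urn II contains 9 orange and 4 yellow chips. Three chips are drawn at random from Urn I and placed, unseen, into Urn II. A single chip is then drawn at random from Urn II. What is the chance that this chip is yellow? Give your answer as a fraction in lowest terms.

Condition on how many of the transferred chips are yellow (from Urn I: 8 yellow of 12; then Urn II has 16 total).
  0 yellow: C(8,0)C(4,3)/C(12,3) = 1/55; then P = 4/16
  1 yellow: C(8,1)C(4,2)/C(12,3) = 12/55; then P = 5/16
  2 yellow: C(8,2)C(4,1)/C(12,3) = 28/55; then P = 6/16
  3 yellow: C(8,3)C(4,0)/C(12,3) = 14/55; then P = 7/16
P(yellow from Urn II) = 3/8 ≈ 0.3750.

3/8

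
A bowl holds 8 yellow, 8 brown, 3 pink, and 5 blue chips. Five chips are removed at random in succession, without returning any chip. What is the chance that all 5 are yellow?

1/759

Unordered draws without replacement: count favorable combinations over C(24,5).
Favorable = C(8,5) · C(8,0) · C(3,0) · C(5,0) = 56; total = C(24,5) = 42504.
P = 56/42504 = 1/759 ≈ 0.0013.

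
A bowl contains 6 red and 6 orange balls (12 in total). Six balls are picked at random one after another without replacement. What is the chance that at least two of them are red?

887/924

Sum the hypergeometric tail for j = 2,…,6 red balls.
Favorable = C(6,2)·C(6,4) + C(6,3)·C(6,3) + C(6,4)·C(6,2) + C(6,5)·C(6,1) + C(6,6)·C(6,0) = 887; total = C(12,6) = 924.
P = 887/924 = 887/924 ≈ 0.9600.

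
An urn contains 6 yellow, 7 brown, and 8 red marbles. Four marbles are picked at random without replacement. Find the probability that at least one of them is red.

Use the complement: P(at least one red) = 1 − P(no red).
P(none) = C(13,4)/C(21,4) = 715/5985.
So P = 1 − 715/5985 = 1054/1197 ≈ 0.8805.

1054/1197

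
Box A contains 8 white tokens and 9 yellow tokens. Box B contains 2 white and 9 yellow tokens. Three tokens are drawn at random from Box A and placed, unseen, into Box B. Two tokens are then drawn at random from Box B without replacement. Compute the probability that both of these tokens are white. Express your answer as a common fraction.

151/3094

Condition on how many of the transferred tokens are white (from Box A: 8 white of 17; then Box B has 14 total).
  0 white: C(8,0)C(9,3)/C(17,3) = 21/170; then P = C(2,2)/C(14,2) = 1/91
  1 white: C(8,1)C(9,2)/C(17,3) = 36/85; then P = C(3,2)/C(14,2) = 3/91
  2 white: C(8,2)C(9,1)/C(17,3) = 63/170; then P = C(4,2)/C(14,2) = 6/91
  3 white: C(8,3)C(9,0)/C(17,3) = 7/85; then P = C(5,2)/C(14,2) = 10/91
P(both white) = 151/3094 ≈ 0.0488.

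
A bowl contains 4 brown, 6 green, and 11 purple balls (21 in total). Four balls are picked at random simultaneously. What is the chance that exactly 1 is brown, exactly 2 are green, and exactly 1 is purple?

Unordered draws without replacement: count favorable combinations over C(21,4).
Favorable = C(4,1) · C(6,2) · C(11,1) = 660; total = C(21,4) = 5985.
P = 660/5985 = 44/399 ≈ 0.1103.

44/399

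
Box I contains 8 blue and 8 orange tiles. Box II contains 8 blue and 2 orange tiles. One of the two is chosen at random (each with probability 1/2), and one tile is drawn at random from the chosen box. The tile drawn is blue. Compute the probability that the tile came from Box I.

P(blue | Box I) = 1/2; P(blue | Box II) = 4/5.
P(blue) = 1/2·1/2 + 1/2·4/5 = 13/20.
By Bayes' rule, P(Box I | blue) = 1/4 / 13/20 = 5/13 ≈ 0.3846.

5/13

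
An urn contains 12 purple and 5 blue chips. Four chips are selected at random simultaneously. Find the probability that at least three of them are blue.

25/476

Sum the hypergeometric tail for j = 3,…,4 blue chips.
Favorable = C(5,3)·C(12,1) + C(5,4)·C(12,0) = 125; total = C(17,4) = 2380.
P = 125/2380 = 25/476 ≈ 0.0525.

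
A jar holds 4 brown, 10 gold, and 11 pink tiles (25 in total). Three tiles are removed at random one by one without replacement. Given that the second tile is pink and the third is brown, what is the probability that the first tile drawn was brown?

P(first=brown and the second tile is pink and the third is brown) = (4/25)·(11/24)·(3/23) = 11/1150.
P(E) = Σ over first color = 11/1150 + 11/345 + 11/345 = 11/150.
By Bayes, P(first=brown | E) = 11/1150 / 11/150 = 3/23 ≈ 0.1304.

3/23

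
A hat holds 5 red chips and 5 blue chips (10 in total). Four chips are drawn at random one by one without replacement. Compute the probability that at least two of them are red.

Sum the hypergeometric tail for j = 2,…,4 red chips.
Favorable = C(5,2)·C(5,2) + C(5,3)·C(5,1) + C(5,4)·C(5,0) = 155; total = C(10,4) = 210.
P = 155/210 = 31/42 ≈ 0.7381.

31/42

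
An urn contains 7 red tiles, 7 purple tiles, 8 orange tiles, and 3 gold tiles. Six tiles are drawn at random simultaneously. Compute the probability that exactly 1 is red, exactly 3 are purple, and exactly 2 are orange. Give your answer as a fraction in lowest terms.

Unordered draws without replacement: count favorable combinations over C(25,6).
Favorable = C(7,1) · C(7,3) · C(8,2) · C(3,0) = 6860; total = C(25,6) = 177100.
P = 6860/177100 = 49/1265 ≈ 0.0387.

49/1265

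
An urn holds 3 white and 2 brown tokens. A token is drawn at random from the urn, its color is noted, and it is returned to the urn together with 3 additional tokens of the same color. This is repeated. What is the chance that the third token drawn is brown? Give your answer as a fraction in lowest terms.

2/5

Sum over the four possibilities for the first two draws (brown/not-brown each), tracking how the brown count and total change by +3 per draw.
P(third is brown) = 2/5 ≈ 0.4000. (In a Pólya urn every draw has the same marginal probability 2/5.)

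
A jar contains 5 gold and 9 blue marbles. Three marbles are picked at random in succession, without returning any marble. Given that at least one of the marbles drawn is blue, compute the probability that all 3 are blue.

14/59

P(all 3 blue) = C(9,3)/C(14,3) = 3/13; P(at least one blue) = 1 − C(5,3)/C(14,3) = 177/182.
Since 'all 3 blue' ⊆ 'at least one blue', P(all 3 | at least one) = 3/13 / 177/182 = 14/59 ≈ 0.2373.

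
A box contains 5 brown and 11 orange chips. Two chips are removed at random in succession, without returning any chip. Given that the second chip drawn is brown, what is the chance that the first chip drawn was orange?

11/15

P(first=orange and the second chip drawn is brown) = (11/16)·(5/15) = 11/48.
P(the second chip drawn is brown) = Σ over first color = 1/12 + 11/48 = 5/16.
By Bayes, P(first=orange | the second chip drawn is brown) = 11/48 / 5/16 = 11/15 ≈ 0.7333.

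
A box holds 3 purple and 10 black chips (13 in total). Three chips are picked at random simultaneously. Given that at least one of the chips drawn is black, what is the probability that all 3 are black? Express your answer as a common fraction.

P(all 3 black) = C(10,3)/C(13,3) = 60/143; P(at least one black) = 1 − C(3,3)/C(13,3) = 285/286.
Since 'all 3 black' ⊆ 'at least one black', P(all 3 | at least one) = 60/143 / 285/286 = 8/19 ≈ 0.4211.

8/19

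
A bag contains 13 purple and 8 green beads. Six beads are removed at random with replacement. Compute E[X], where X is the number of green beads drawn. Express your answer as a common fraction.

16/7

By linearity of expectation, E[X] = Σ P(draw i is green); each independent draw has P(green) = 8/21.
E[X] = 6 · 8/21 = 16/7 ≈ 2.2857.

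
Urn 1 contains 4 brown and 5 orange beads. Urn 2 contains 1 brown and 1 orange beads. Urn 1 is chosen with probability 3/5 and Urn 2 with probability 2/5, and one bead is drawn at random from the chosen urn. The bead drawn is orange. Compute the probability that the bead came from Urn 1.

P(orange | Urn 1) = 5/9; P(orange | Urn 2) = 1/2.
P(orange) = 3/5·5/9 + 2/5·1/2 = 8/15.
By Bayes' rule, P(Urn 1 | orange) = 1/3 / 8/15 = 5/8 ≈ 0.6250.

5/8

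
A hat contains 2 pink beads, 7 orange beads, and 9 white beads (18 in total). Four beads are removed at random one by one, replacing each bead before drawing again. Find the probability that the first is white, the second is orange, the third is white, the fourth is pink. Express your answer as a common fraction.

Multiply the conditional probability of each draw in order, with replacement (the composition resets each draw).
P = (9/18) · (7/18) · (9/18) · (2/18) = 7/648 ≈ 0.0108.

7/648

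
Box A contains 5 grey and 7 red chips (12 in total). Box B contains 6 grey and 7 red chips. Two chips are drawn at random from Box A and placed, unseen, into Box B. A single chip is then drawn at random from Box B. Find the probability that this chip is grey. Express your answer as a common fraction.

Condition on how many of the transferred chips are grey (from Box A: 5 grey of 12; then Box B has 15 total).
  0 grey: C(5,0)C(7,2)/C(12,2) = 7/22; then P = 6/15
  1 grey: C(5,1)C(7,1)/C(12,2) = 35/66; then P = 7/15
  2 grey: C(5,2)C(7,0)/C(12,2) = 5/33; then P = 8/15
P(grey from Box B) = 41/90 ≈ 0.4556.

41/90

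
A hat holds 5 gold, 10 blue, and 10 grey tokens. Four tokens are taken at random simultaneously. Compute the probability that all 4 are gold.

Unordered draws without replacement: count favorable combinations over C(25,4).
Favorable = C(5,4) · C(10,0) · C(10,0) = 5; total = C(25,4) = 12650.
P = 5/12650 = 1/2530 ≈ 0.0004.

1/2530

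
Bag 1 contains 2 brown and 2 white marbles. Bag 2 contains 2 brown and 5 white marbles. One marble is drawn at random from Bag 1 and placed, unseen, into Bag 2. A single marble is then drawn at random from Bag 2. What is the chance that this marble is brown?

5/16

Condition on how many of the transferred marbles are brown (from Bag 1: 2 brown of 4; then Bag 2 has 8 total).
  0 brown: C(2,0)C(2,1)/C(4,1) = 1/2; then P = 2/8
  1 brown: C(2,1)C(2,0)/C(4,1) = 1/2; then P = 3/8
P(brown from Bag 2) = 5/16 ≈ 0.3125.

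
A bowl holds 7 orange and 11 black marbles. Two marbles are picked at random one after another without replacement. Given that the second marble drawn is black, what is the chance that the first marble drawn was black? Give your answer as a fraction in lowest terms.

10/17

P(first=black and the second marble drawn is black) = (11/18)·(10/17) = 55/153.
P(the second marble drawn is black) = Σ over first color = 77/306 + 55/153 = 11/18.
By Bayes, P(first=black | the second marble drawn is black) = 55/153 / 11/18 = 10/17 ≈ 0.5882.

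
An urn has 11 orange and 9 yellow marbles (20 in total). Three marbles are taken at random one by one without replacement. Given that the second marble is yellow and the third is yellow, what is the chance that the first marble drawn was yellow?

P(first=yellow and the second marble is yellow and the third is yellow) = (9/20)·(8/19)·(7/18) = 7/95.
P(E) = Σ over first color = 11/95 + 7/95 = 18/95.
By Bayes, P(first=yellow | E) = 7/95 / 18/95 = 7/18 ≈ 0.3889.

7/18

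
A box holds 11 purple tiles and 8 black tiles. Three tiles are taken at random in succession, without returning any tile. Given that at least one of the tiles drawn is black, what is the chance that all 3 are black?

14/201

P(all 3 black) = C(8,3)/C(19,3) = 56/969; P(at least one black) = 1 − C(11,3)/C(19,3) = 268/323.
Since 'all 3 black' ⊆ 'at least one black', P(all 3 | at least one) = 56/969 / 268/323 = 14/201 ≈ 0.0697.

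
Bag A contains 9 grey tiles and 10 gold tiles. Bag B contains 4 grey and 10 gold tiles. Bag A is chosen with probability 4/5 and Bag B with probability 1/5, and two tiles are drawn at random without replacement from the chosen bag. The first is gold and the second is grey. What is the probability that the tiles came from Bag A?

P(E | Bag A) = 5/19; P(E | Bag B) = 20/91.
P(E) = 4/5·5/19 + 1/5·20/91 = 440/1729.
By Bayes' rule, P(Bag A | E) = 4/19 / 440/1729 = 91/110 ≈ 0.8273.

91/110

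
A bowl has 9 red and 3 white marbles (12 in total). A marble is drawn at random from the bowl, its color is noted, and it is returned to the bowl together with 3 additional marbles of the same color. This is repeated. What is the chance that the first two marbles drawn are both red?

3/5

After a red draw the bowl holds 12 red out of 15.
P = (9/12)·(12/15) = 3/5 ≈ 0.6000.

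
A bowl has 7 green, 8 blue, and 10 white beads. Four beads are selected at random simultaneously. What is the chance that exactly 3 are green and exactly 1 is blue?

28/1265

Unordered draws without replacement: count favorable combinations over C(25,4).
Favorable = C(7,3) · C(8,1) · C(10,0) = 280; total = C(25,4) = 12650.
P = 280/12650 = 28/1265 ≈ 0.0221.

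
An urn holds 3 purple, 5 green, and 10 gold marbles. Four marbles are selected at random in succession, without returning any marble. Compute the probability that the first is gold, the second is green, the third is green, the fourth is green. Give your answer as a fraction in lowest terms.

5/612

Multiply the conditional probability of each draw in order, without replacement, so each draw removes one from its color and from the total.
P = (10/18) · (5/17) · (4/16) · (3/15) = 5/612 ≈ 0.0082.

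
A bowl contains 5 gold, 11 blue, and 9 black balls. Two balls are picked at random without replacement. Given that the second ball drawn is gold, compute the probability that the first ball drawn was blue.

P(first=blue and the second ball drawn is gold) = (11/25)·(5/24) = 11/120.
P(the second ball drawn is gold) = Σ over first color = 1/30 + 11/120 + 3/40 = 1/5.
By Bayes, P(first=blue | the second ball drawn is gold) = 11/120 / 1/5 = 11/24 ≈ 0.4583.

11/24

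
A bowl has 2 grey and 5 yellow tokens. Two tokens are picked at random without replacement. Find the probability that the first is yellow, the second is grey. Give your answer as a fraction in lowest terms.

Multiply the conditional probability of each draw in order, without replacement, so each draw removes one from its color and from the total.
P = (5/7) · (2/6) = 5/21 ≈ 0.2381.

5/21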